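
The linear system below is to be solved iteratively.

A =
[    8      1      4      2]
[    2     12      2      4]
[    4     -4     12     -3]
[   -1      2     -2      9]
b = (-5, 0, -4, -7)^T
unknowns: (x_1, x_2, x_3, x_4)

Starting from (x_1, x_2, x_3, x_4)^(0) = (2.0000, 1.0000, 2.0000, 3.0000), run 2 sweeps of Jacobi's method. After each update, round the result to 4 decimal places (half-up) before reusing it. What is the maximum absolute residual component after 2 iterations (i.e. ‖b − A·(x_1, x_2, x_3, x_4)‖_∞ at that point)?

Iteration 1:
  x_1 = (-5 - (1)·1.0000 - (4)·2.0000 - (2)·3.0000) / (8) = -2.5000
  x_2 = (0 - (2)·2.0000 - (2)·2.0000 - (4)·3.0000) / (12) = -1.6667
  x_3 = (-4 - (4)·2.0000 - (-4)·1.0000 - (-3)·3.0000) / (12) = 0.0833
  x_4 = (-7 - (-1)·2.0000 - (2)·1.0000 - (-2)·2.0000) / (9) = -0.3333
Iteration 2:
  x_1 = (-5 - (1)·-1.6667 - (4)·0.0833 - (2)·-0.3333) / (8) = -0.3750
  x_2 = (0 - (2)·-2.5000 - (2)·0.0833 - (4)·-0.3333) / (12) = 0.5139
  x_3 = (-4 - (4)·-2.5000 - (-4)·-1.6667 - (-3)·-0.3333) / (12) = -0.1389
  x_4 = (-7 - (-1)·-2.5000 - (2)·-1.6667 - (-2)·0.0833) / (9) = -0.6667
Residual b − A·x = (-0.6249, -2.4722, -0.7777, -2.6803); ∞-norm = 2.6803

2.6803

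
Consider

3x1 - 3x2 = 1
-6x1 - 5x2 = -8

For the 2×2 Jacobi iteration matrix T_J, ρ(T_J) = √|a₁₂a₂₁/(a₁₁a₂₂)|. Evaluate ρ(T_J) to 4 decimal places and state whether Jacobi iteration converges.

1.0954

a₁₂a₂₁/(a₁₁a₂₂) = (-3)·(-6) / ((3)·(-5)) = -1.200000
ρ = √|-1.200000| = √1.200000 = 1.0954
ρ > 1, so Jacobi diverges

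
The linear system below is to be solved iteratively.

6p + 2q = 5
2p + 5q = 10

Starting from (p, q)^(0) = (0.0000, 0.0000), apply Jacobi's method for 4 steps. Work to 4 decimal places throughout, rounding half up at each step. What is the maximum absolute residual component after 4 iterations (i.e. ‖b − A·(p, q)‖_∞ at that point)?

Iteration 1:
  p = (5 - (2)·0.0000) / (6) = 0.8333
  q = (10 - (2)·0.0000) / (5) = 2.0000
Iteration 2:
  p = (5 - (2)·2.0000) / (6) = 0.1667
  q = (10 - (2)·0.8333) / (5) = 1.6667
Iteration 3:
  p = (5 - (2)·1.6667) / (6) = 0.2778
  q = (10 - (2)·0.1667) / (5) = 1.9333
Iteration 4:
  p = (5 - (2)·1.9333) / (6) = 0.1889
  q = (10 - (2)·0.2778) / (5) = 1.8889
Residual b − A·x = (0.0888, 0.1777); ∞-norm = 0.1777

0.1777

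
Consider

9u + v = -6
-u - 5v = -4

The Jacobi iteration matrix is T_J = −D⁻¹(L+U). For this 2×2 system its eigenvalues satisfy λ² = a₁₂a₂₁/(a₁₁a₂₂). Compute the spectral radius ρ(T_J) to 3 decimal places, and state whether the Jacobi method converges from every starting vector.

a₁₂a₂₁/(a₁₁a₂₂) = (1)·(-1) / ((9)·(-5)) = 0.022222
ρ = √|0.022222| = √0.022222 = 0.149
ρ < 1, so Jacobi converges

0.149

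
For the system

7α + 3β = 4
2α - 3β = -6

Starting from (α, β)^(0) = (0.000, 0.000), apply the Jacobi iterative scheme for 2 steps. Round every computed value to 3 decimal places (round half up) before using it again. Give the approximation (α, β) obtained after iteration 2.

Iteration 1:
  α = (4 - (3)·0.000) / (7) = 0.571
  β = (-6 - (2)·0.000) / (-3) = 2.000
Iteration 2:
  α = (4 - (3)·2.000) / (7) = -0.286
  β = (-6 - (2)·0.571) / (-3) = 2.381

(-0.286, 2.381)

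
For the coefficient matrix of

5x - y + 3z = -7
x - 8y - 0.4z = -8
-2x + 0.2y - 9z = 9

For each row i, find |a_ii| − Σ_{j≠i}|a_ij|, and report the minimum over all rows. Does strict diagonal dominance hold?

row 1: |5| − (1+3) = 1
row 2: |-8| − (1+0.4) = 6.6
row 3: |-9| − (2+0.2) = 6.8
minimum over rows = 1 → strictly diagonally dominant (convergence guaranteed)

1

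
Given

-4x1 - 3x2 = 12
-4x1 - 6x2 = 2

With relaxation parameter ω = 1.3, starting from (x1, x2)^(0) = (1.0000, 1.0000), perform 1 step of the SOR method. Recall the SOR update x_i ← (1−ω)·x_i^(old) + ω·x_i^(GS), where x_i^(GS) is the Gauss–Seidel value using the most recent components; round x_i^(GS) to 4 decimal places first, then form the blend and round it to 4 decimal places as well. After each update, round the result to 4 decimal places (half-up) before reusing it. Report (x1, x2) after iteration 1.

(-5.1750, 3.7517)

Iteration 1:
  x1: GS value = (12 - (-3)·1.0000) / (-4) = -3.7500;  x1 ← (1−ω)·1.0000 + ω·-3.7500 = -5.1750
  x2: GS value = (2 - (-4)·-5.1750) / (-6) = 3.1167;  x2 ← (1−ω)·1.0000 + ω·3.1167 = 3.7517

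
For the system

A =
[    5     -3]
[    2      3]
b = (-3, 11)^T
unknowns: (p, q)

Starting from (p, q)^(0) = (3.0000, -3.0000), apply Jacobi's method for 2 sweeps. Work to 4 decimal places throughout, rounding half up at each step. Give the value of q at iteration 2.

Iteration 1:
  p = (-3 - (-3)·-3.0000) / (5) = -2.4000
  q = (11 - (2)·3.0000) / (3) = 1.6667
Iteration 2:
  p = (-3 - (-3)·1.6667) / (5) = 0.4000
  q = (11 - (2)·-2.4000) / (3) = 5.2667

5.2667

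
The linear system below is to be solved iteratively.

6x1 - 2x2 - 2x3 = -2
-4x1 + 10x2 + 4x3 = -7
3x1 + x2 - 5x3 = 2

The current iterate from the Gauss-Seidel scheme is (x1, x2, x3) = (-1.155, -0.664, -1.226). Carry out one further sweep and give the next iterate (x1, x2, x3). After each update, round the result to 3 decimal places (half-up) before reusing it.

(-0.963, -0.595, -1.097)

One sweep:
  x1 = (-2 - (-2)·-0.664 - (-2)·-1.226) / (6) = -0.963
  x2 = (-7 - (-4)·-0.963 - (4)·-1.226) / (10) = -0.595
  x3 = (2 - (3)·-0.963 - (1)·-0.595) / (-5) = -1.097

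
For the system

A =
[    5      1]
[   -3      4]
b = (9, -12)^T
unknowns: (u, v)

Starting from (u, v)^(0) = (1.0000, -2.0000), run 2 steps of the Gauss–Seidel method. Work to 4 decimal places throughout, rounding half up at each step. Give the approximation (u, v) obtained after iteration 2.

(2.0700, -1.4475)

Iteration 1:
  u = (9 - (1)·-2.0000) / (5) = 2.2000
  v = (-12 - (-3)·2.2000) / (4) = -1.3500
Iteration 2:
  u = (9 - (1)·-1.3500) / (5) = 2.0700
  v = (-12 - (-3)·2.0700) / (4) = -1.4475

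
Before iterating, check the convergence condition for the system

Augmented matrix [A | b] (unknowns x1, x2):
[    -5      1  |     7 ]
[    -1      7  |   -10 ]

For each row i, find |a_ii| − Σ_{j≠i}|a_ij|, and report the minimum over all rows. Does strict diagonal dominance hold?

4

row 1: |-5| − (1) = 4
row 2: |7| − (1) = 6
minimum over rows = 4 → strictly diagonally dominant (convergence guaranteed)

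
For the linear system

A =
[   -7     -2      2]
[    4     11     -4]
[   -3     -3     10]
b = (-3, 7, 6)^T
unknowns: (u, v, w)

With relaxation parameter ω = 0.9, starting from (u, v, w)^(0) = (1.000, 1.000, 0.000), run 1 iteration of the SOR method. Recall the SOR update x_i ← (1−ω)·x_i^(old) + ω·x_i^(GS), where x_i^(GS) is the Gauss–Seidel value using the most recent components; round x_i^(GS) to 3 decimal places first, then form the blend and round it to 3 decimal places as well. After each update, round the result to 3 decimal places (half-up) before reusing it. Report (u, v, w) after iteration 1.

Iteration 1:
  u: GS value = (-3 - (-2)·1.000 - (2)·0.000) / (-7) = 0.143;  u ← (1−ω)·1.000 + ω·0.143 = 0.229
  v: GS value = (7 - (4)·0.229 - (-4)·0.000) / (11) = 0.553;  v ← (1−ω)·1.000 + ω·0.553 = 0.598
  w: GS value = (6 - (-3)·0.229 - (-3)·0.598) / (10) = 0.848;  w ← (1−ω)·0.000 + ω·0.848 = 0.763

(0.229, 0.598, 0.763)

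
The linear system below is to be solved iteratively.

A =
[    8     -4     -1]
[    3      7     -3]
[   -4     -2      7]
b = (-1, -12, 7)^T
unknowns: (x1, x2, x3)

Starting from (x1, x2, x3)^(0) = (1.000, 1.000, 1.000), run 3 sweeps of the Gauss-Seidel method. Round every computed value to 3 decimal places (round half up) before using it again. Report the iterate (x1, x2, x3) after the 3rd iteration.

(-0.600, -1.341, 0.274)

Iteration 1:
  x1 = (-1 - (-4)·1.000 - (-1)·1.000) / (8) = 0.500
  x2 = (-12 - (3)·0.500 - (-3)·1.000) / (7) = -1.500
  x3 = (7 - (-4)·0.500 - (-2)·-1.500) / (7) = 0.857
Iteration 2:
  x1 = (-1 - (-4)·-1.500 - (-1)·0.857) / (8) = -0.768
  x2 = (-12 - (3)·-0.768 - (-3)·0.857) / (7) = -1.018
  x3 = (7 - (-4)·-0.768 - (-2)·-1.018) / (7) = 0.270
Iteration 3:
  x1 = (-1 - (-4)·-1.018 - (-1)·0.270) / (8) = -0.600
  x2 = (-12 - (3)·-0.600 - (-3)·0.270) / (7) = -1.341
  x3 = (7 - (-4)·-0.600 - (-2)·-1.341) / (7) = 0.274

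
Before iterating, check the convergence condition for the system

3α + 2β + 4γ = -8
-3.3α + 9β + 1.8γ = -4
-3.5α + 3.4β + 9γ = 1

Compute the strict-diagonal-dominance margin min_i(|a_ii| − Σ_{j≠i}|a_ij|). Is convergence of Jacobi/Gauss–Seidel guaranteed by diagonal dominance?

row 1: |3| − (2+4) = -3
row 2: |9| − (3.3+1.8) = 3.9
row 3: |9| − (3.5+3.4) = 2.1
minimum over rows = -3 → not strictly diagonally dominant

-3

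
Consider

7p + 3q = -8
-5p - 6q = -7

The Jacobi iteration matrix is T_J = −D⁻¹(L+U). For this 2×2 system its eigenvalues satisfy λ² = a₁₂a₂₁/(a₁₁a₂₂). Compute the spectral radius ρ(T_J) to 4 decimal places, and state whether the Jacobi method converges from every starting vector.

0.5976

a₁₂a₂₁/(a₁₁a₂₂) = (3)·(-5) / ((7)·(-6)) = 0.357143
ρ = √|0.357143| = √0.357143 = 0.5976
ρ < 1, so Jacobi converges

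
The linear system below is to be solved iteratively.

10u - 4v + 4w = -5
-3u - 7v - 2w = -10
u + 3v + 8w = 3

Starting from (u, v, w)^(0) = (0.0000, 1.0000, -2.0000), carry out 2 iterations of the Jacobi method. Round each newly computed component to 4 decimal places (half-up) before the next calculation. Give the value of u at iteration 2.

0.3000

Iteration 1:
  u = (-5 - (-4)·1.0000 - (4)·-2.0000) / (10) = 0.7000
  v = (-10 - (-3)·0.0000 - (-2)·-2.0000) / (-7) = 2.0000
  w = (3 - (1)·0.0000 - (3)·1.0000) / (8) = 0.0000
Iteration 2:
  u = (-5 - (-4)·2.0000 - (4)·0.0000) / (10) = 0.3000
  v = (-10 - (-3)·0.7000 - (-2)·0.0000) / (-7) = 1.1286
  w = (3 - (1)·0.7000 - (3)·2.0000) / (8) = -0.4625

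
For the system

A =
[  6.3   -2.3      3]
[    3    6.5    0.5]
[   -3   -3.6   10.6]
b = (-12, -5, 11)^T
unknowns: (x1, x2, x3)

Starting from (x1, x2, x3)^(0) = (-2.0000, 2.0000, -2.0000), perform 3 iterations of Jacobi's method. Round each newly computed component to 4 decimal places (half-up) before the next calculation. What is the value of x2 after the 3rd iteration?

Iteration 1:
  x1 = (-12 - (-2.3)·2.0000 - (3)·-2.0000) / (6.3) = -0.2222
  x2 = (-5 - (3)·-2.0000 - (0.5)·-2.0000) / (6.5) = 0.3077
  x3 = (11 - (-3)·-2.0000 - (-3.6)·2.0000) / (10.6) = 1.1509
Iteration 2:
  x1 = (-12 - (-2.3)·0.3077 - (3)·1.1509) / (6.3) = -2.3405
  x2 = (-5 - (3)·-0.2222 - (0.5)·1.1509) / (6.5) = -0.7552
  x3 = (11 - (-3)·-0.2222 - (-3.6)·0.3077) / (10.6) = 1.0794
Iteration 3:
  x1 = (-12 - (-2.3)·-0.7552 - (3)·1.0794) / (6.3) = -2.6945
  x2 = (-5 - (3)·-2.3405 - (0.5)·1.0794) / (6.5) = 0.2280
  x3 = (11 - (-3)·-2.3405 - (-3.6)·-0.7552) / (10.6) = 0.1188

0.2280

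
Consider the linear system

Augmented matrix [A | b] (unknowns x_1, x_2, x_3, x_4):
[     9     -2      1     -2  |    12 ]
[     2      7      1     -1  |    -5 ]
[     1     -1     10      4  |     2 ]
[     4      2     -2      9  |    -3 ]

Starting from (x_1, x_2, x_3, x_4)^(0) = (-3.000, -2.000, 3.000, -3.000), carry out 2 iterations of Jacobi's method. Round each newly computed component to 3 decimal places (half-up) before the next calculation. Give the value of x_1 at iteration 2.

1.477

Iteration 1:
  x_1 = (12 - (-2)·-2.000 - (1)·3.000 - (-2)·-3.000) / (9) = -0.111
  x_2 = (-5 - (2)·-3.000 - (1)·3.000 - (-1)·-3.000) / (7) = -0.714
  x_3 = (2 - (1)·-3.000 - (-1)·-2.000 - (4)·-3.000) / (10) = 1.500
  x_4 = (-3 - (4)·-3.000 - (2)·-2.000 - (-2)·3.000) / (9) = 2.111
Iteration 2:
  x_1 = (12 - (-2)·-0.714 - (1)·1.500 - (-2)·2.111) / (9) = 1.477
  x_2 = (-5 - (2)·-0.111 - (1)·1.500 - (-1)·2.111) / (7) = -0.595
  x_3 = (2 - (1)·-0.111 - (-1)·-0.714 - (4)·2.111) / (10) = -0.705
  x_4 = (-3 - (4)·-0.111 - (2)·-0.714 - (-2)·1.500) / (9) = 0.208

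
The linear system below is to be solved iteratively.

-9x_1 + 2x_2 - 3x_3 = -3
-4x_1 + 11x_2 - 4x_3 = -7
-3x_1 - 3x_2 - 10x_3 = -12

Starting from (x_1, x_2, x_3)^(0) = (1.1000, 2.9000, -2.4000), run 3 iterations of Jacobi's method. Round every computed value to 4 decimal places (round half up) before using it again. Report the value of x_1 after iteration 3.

Iteration 1:
  x_1 = (-3 - (2)·2.9000 - (-3)·-2.4000) / (-9) = 1.7778
  x_2 = (-7 - (-4)·1.1000 - (-4)·-2.4000) / (11) = -1.1091
  x_3 = (-12 - (-3)·1.1000 - (-3)·2.9000) / (-10) = 0.0000
Iteration 2:
  x_1 = (-3 - (2)·-1.1091 - (-3)·0.0000) / (-9) = 0.0869
  x_2 = (-7 - (-4)·1.7778 - (-4)·0.0000) / (11) = 0.0101
  x_3 = (-12 - (-3)·1.7778 - (-3)·-1.1091) / (-10) = 0.9994
Iteration 3:
  x_1 = (-3 - (2)·0.0101 - (-3)·0.9994) / (-9) = 0.0024
  x_2 = (-7 - (-4)·0.0869 - (-4)·0.9994) / (11) = -0.2413
  x_3 = (-12 - (-3)·0.0869 - (-3)·0.0101) / (-10) = 1.1709

0.0024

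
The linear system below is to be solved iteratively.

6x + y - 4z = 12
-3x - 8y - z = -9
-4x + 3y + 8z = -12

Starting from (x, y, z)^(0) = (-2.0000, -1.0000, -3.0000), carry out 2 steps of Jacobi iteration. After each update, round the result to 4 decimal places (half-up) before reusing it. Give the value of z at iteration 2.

Iteration 1:
  x = (12 - (1)·-1.0000 - (-4)·-3.0000) / (6) = 0.1667
  y = (-9 - (-3)·-2.0000 - (-1)·-3.0000) / (-8) = 2.2500
  z = (-12 - (-4)·-2.0000 - (3)·-1.0000) / (8) = -2.1250
Iteration 2:
  x = (12 - (1)·2.2500 - (-4)·-2.1250) / (6) = 0.2083
  y = (-9 - (-3)·0.1667 - (-1)·-2.1250) / (-8) = 1.3281
  z = (-12 - (-4)·0.1667 - (3)·2.2500) / (8) = -2.2604

-2.2604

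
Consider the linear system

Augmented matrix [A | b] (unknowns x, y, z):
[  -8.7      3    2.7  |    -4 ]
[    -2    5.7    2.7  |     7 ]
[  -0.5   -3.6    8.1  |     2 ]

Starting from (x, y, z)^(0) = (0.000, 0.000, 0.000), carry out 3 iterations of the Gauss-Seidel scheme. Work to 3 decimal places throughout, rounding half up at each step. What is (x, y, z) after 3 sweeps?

(1.155, 1.221, 0.861)

Iteration 1:
  x = (-4 - (3)·0.000 - (2.7)·0.000) / (-8.7) = 0.460
  y = (7 - (-2)·0.460 - (2.7)·0.000) / (5.7) = 1.389
  z = (2 - (-0.5)·0.460 - (-3.6)·1.389) / (8.1) = 0.893
Iteration 2:
  x = (-4 - (3)·1.389 - (2.7)·0.893) / (-8.7) = 1.216
  y = (7 - (-2)·1.216 - (2.7)·0.893) / (5.7) = 1.232
  z = (2 - (-0.5)·1.216 - (-3.6)·1.232) / (8.1) = 0.870
Iteration 3:
  x = (-4 - (3)·1.232 - (2.7)·0.870) / (-8.7) = 1.155
  y = (7 - (-2)·1.155 - (2.7)·0.870) / (5.7) = 1.221
  z = (2 - (-0.5)·1.155 - (-3.6)·1.221) / (8.1) = 0.861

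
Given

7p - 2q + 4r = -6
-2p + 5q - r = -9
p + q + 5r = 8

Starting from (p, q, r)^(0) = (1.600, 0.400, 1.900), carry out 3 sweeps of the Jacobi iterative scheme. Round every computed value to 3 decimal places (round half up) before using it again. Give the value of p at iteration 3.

Iteration 1:
  p = (-6 - (-2)·0.400 - (4)·1.900) / (7) = -1.829
  q = (-9 - (-2)·1.600 - (-1)·1.900) / (5) = -0.780
  r = (8 - (1)·1.600 - (1)·0.400) / (5) = 1.200
Iteration 2:
  p = (-6 - (-2)·-0.780 - (4)·1.200) / (7) = -1.766
  q = (-9 - (-2)·-1.829 - (-1)·1.200) / (5) = -2.292
  r = (8 - (1)·-1.829 - (1)·-0.780) / (5) = 2.122
Iteration 3:
  p = (-6 - (-2)·-2.292 - (4)·2.122) / (7) = -2.725
  q = (-9 - (-2)·-1.766 - (-1)·2.122) / (5) = -2.082
  r = (8 - (1)·-1.766 - (1)·-2.292) / (5) = 2.412

-2.725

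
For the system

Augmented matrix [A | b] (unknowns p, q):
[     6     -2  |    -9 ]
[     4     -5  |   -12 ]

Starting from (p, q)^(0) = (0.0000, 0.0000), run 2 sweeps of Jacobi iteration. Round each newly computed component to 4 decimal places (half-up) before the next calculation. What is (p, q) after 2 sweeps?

Iteration 1:
  p = (-9 - (-2)·0.0000) / (6) = -1.5000
  q = (-12 - (4)·0.0000) / (-5) = 2.4000
Iteration 2:
  p = (-9 - (-2)·2.4000) / (6) = -0.7000
  q = (-12 - (4)·-1.5000) / (-5) = 1.2000

(-0.7000, 1.2000)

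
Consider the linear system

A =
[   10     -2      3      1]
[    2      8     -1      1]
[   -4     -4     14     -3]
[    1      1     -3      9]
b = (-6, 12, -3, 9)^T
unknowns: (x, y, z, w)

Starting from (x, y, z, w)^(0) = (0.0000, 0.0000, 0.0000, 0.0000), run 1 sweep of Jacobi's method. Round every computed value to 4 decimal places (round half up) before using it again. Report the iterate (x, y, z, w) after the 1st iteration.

Iteration 1:
  x = (-6 - (-2)·0.0000 - (3)·0.0000 - (1)·0.0000) / (10) = -0.6000
  y = (12 - (2)·0.0000 - (-1)·0.0000 - (1)·0.0000) / (8) = 1.5000
  z = (-3 - (-4)·0.0000 - (-4)·0.0000 - (-3)·0.0000) / (14) = -0.2143
  w = (9 - (1)·0.0000 - (1)·0.0000 - (-3)·0.0000) / (9) = 1.0000

(-0.6000, 1.5000, -0.2143, 1.0000)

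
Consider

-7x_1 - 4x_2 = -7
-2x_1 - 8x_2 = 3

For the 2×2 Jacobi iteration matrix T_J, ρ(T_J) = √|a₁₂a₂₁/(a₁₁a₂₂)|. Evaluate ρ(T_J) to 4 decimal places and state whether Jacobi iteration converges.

0.3780

a₁₂a₂₁/(a₁₁a₂₂) = (-4)·(-2) / ((-7)·(-8)) = 0.142857
ρ = √|0.142857| = √0.142857 = 0.3780
ρ < 1, so Jacobi converges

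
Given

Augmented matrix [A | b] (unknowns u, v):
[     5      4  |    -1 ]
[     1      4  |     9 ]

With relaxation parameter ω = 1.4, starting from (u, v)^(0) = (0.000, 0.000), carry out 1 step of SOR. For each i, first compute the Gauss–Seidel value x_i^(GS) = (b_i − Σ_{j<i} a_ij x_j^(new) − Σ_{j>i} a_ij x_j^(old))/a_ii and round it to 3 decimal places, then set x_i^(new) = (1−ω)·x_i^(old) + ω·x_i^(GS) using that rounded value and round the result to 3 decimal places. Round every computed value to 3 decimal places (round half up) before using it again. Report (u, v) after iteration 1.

(-0.280, 3.248)

Iteration 1:
  u: GS value = (-1 - (4)·0.000) / (5) = -0.200;  u ← (1−ω)·0.000 + ω·-0.200 = -0.280
  v: GS value = (9 - (1)·-0.280) / (4) = 2.320;  v ← (1−ω)·0.000 + ω·2.320 = 3.248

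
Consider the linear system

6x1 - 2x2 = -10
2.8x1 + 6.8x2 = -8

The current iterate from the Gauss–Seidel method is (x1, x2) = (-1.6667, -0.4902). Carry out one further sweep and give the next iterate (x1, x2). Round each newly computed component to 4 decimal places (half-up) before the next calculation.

(-1.8301, -0.4229)

One sweep:
  x1 = (-10 - (-2)·-0.4902) / (6) = -1.8301
  x2 = (-8 - (2.8)·-1.8301) / (6.8) = -0.4229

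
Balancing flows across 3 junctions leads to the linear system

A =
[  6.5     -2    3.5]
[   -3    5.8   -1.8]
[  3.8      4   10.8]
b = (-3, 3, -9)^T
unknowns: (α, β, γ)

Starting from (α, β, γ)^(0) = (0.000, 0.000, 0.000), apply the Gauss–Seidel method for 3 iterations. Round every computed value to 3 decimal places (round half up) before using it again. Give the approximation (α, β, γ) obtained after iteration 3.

Iteration 1:
  α = (-3 - (-2)·0.000 - (3.5)·0.000) / (6.5) = -0.462
  β = (3 - (-3)·-0.462 - (-1.8)·0.000) / (5.8) = 0.278
  γ = (-9 - (3.8)·-0.462 - (4)·0.278) / (10.8) = -0.774
Iteration 2:
  α = (-3 - (-2)·0.278 - (3.5)·-0.774) / (6.5) = 0.041
  β = (3 - (-3)·0.041 - (-1.8)·-0.774) / (5.8) = 0.298
  γ = (-9 - (3.8)·0.041 - (4)·0.298) / (10.8) = -0.958
Iteration 3:
  α = (-3 - (-2)·0.298 - (3.5)·-0.958) / (6.5) = 0.146
  β = (3 - (-3)·0.146 - (-1.8)·-0.958) / (5.8) = 0.295
  γ = (-9 - (3.8)·0.146 - (4)·0.295) / (10.8) = -0.994

(0.146, 0.295, -0.994)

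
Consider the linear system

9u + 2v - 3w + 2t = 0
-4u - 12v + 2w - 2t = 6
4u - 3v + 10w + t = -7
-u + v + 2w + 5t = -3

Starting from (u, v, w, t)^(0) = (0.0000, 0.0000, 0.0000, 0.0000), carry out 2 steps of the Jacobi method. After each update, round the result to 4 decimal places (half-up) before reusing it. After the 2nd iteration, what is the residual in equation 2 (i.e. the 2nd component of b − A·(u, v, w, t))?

Iteration 1:
  u = (0 - (2)·0.0000 - (-3)·0.0000 - (2)·0.0000) / (9) = 0.0000
  v = (6 - (-4)·0.0000 - (2)·0.0000 - (-2)·0.0000) / (-12) = -0.5000
  w = (-7 - (4)·0.0000 - (-3)·0.0000 - (1)·0.0000) / (10) = -0.7000
  t = (-3 - (-1)·0.0000 - (1)·0.0000 - (2)·0.0000) / (5) = -0.6000
Iteration 2:
  u = (0 - (2)·-0.5000 - (-3)·-0.7000 - (2)·-0.6000) / (9) = 0.0111
  v = (6 - (-4)·0.0000 - (2)·-0.7000 - (-2)·-0.6000) / (-12) = -0.5167
  w = (-7 - (4)·0.0000 - (-3)·-0.5000 - (1)·-0.6000) / (10) = -0.7900
  t = (-3 - (-1)·0.0000 - (1)·-0.5000 - (2)·-0.7000) / (5) = -0.2200
Residual b − A·x = (-0.9965, 0.9840, -0.4745, 0.2078)

0.9840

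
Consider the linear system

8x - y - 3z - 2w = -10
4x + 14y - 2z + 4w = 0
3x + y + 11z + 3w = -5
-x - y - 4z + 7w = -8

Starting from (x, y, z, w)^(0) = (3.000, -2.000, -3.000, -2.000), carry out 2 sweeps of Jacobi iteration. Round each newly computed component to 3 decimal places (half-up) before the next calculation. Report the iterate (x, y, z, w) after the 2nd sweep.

(-2.222, 1.590, 1.203, -2.003)

Iteration 1:
  x = (-10 - (-1)·-2.000 - (-3)·-3.000 - (-2)·-2.000) / (8) = -3.125
  y = (0 - (4)·3.000 - (-2)·-3.000 - (4)·-2.000) / (14) = -0.714
  z = (-5 - (3)·3.000 - (1)·-2.000 - (3)·-2.000) / (11) = -0.545
  w = (-8 - (-1)·3.000 - (-1)·-2.000 - (-4)·-3.000) / (7) = -2.714
Iteration 2:
  x = (-10 - (-1)·-0.714 - (-3)·-0.545 - (-2)·-2.714) / (8) = -2.222
  y = (0 - (4)·-3.125 - (-2)·-0.545 - (4)·-2.714) / (14) = 1.590
  z = (-5 - (3)·-3.125 - (1)·-0.714 - (3)·-2.714) / (11) = 1.203
  w = (-8 - (-1)·-3.125 - (-1)·-0.714 - (-4)·-0.545) / (7) = -2.003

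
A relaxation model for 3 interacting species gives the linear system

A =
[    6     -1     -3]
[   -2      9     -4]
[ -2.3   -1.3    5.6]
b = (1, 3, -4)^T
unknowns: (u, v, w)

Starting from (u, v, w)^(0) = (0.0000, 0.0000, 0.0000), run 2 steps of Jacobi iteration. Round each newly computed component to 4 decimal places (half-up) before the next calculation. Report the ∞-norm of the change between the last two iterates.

0.3016

Iteration 1:
  u = (1 - (-1)·0.0000 - (-3)·0.0000) / (6) = 0.1667
  v = (3 - (-2)·0.0000 - (-4)·0.0000) / (9) = 0.3333
  w = (-4 - (-2.3)·0.0000 - (-1.3)·0.0000) / (5.6) = -0.7143
Iteration 2:
  u = (1 - (-1)·0.3333 - (-3)·-0.7143) / (6) = -0.1349
  v = (3 - (-2)·0.1667 - (-4)·-0.7143) / (9) = 0.0529
  w = (-4 - (-2.3)·0.1667 - (-1.3)·0.3333) / (5.6) = -0.5684
Change: (-0.3016, -0.2804, 0.1459) → max |·| = 0.3016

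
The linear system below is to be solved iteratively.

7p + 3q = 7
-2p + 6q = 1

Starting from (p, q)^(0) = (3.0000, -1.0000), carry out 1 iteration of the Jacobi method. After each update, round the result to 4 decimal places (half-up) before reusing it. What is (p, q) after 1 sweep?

(1.4286, 1.1667)

Iteration 1:
  p = (7 - (3)·-1.0000) / (7) = 1.4286
  q = (1 - (-2)·3.0000) / (6) = 1.1667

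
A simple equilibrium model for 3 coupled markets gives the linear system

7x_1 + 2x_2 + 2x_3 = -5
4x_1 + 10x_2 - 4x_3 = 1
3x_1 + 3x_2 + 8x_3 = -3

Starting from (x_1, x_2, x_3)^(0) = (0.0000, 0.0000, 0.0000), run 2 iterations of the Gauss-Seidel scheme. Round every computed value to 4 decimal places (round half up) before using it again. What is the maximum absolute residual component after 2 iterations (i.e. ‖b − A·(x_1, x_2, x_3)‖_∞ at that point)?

0.1854

Iteration 1:
  x_1 = (-5 - (2)·0.0000 - (2)·0.0000) / (7) = -0.7143
  x_2 = (1 - (4)·-0.7143 - (-4)·0.0000) / (10) = 0.3857
  x_3 = (-3 - (3)·-0.7143 - (3)·0.3857) / (8) = -0.2518
Iteration 2:
  x_1 = (-5 - (2)·0.3857 - (2)·-0.2518) / (7) = -0.7525
  x_2 = (1 - (4)·-0.7525 - (-4)·-0.2518) / (10) = 0.3003
  x_3 = (-3 - (3)·-0.7525 - (3)·0.3003) / (8) = -0.2054
Residual b − A·x = (0.0777, 0.1854, -0.0002); ∞-norm = 0.1854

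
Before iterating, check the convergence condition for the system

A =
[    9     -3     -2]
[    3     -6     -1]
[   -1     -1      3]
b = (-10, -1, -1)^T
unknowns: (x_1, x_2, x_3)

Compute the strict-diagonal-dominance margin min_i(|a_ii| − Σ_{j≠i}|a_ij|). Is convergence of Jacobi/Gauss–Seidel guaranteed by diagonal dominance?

row 1: |9| − (3+2) = 4
row 2: |-6| − (3+1) = 2
row 3: |3| − (1+1) = 1
minimum over rows = 1 → strictly diagonally dominant (convergence guaranteed)

1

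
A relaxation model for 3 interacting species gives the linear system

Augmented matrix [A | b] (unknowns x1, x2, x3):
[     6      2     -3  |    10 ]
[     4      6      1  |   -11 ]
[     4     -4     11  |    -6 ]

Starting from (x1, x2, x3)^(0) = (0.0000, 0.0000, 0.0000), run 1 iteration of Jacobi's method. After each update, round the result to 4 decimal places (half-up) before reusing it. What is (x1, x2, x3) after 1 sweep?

(1.6667, -1.8333, -0.5455)

Iteration 1:
  x1 = (10 - (2)·0.0000 - (-3)·0.0000) / (6) = 1.6667
  x2 = (-11 - (4)·0.0000 - (1)·0.0000) / (6) = -1.8333
  x3 = (-6 - (4)·0.0000 - (-4)·0.0000) / (11) = -0.5455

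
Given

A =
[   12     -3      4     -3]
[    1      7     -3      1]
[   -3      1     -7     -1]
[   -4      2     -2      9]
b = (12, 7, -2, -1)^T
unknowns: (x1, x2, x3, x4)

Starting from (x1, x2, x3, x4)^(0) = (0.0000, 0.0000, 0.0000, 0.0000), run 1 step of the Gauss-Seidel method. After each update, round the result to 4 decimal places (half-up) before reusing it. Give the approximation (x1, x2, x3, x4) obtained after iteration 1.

(1.0000, 0.8571, -0.0204, 0.1383)

Iteration 1:
  x1 = (12 - (-3)·0.0000 - (4)·0.0000 - (-3)·0.0000) / (12) = 1.0000
  x2 = (7 - (1)·1.0000 - (-3)·0.0000 - (1)·0.0000) / (7) = 0.8571
  x3 = (-2 - (-3)·1.0000 - (1)·0.8571 - (-1)·0.0000) / (-7) = -0.0204
  x4 = (-1 - (-4)·1.0000 - (2)·0.8571 - (-2)·-0.0204) / (9) = 0.1383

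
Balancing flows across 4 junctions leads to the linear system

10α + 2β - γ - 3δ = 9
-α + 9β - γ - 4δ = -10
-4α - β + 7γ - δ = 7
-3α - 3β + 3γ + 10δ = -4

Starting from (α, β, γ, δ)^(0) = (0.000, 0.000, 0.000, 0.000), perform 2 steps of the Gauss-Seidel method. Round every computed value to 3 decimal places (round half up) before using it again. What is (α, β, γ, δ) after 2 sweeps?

Iteration 1:
  α = (9 - (2)·0.000 - (-1)·0.000 - (-3)·0.000) / (10) = 0.900
  β = (-10 - (-1)·0.900 - (-1)·0.000 - (-4)·0.000) / (9) = -1.011
  γ = (7 - (-4)·0.900 - (-1)·-1.011 - (-1)·0.000) / (7) = 1.370
  δ = (-4 - (-3)·0.900 - (-3)·-1.011 - (3)·1.370) / (10) = -0.844
Iteration 2:
  α = (9 - (2)·-1.011 - (-1)·1.370 - (-3)·-0.844) / (10) = 0.986
  β = (-10 - (-1)·0.986 - (-1)·1.370 - (-4)·-0.844) / (9) = -1.224
  γ = (7 - (-4)·0.986 - (-1)·-1.224 - (-1)·-0.844) / (7) = 1.268
  δ = (-4 - (-3)·0.986 - (-3)·-1.224 - (3)·1.268) / (10) = -0.852

(0.986, -1.224, 1.268, -0.852)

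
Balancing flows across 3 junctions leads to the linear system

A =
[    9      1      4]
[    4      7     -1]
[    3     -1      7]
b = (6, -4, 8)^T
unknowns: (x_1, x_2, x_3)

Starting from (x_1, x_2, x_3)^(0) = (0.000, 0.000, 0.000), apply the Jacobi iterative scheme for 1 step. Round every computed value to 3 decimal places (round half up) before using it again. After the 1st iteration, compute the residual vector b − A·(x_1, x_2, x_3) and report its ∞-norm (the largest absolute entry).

Iteration 1:
  x_1 = (6 - (1)·0.000 - (4)·0.000) / (9) = 0.667
  x_2 = (-4 - (4)·0.000 - (-1)·0.000) / (7) = -0.571
  x_3 = (8 - (3)·0.000 - (-1)·0.000) / (7) = 1.143
Residual b − A·x = (-4.004, -1.528, -2.573); ∞-norm = 4.004

4.004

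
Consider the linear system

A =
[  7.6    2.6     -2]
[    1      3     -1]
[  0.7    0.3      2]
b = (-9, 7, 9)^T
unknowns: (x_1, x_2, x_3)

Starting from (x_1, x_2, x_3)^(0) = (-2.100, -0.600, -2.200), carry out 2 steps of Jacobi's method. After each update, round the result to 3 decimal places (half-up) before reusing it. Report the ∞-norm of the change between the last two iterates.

Iteration 1:
  x_1 = (-9 - (2.6)·-0.600 - (-2)·-2.200) / (7.6) = -1.558
  x_2 = (7 - (1)·-2.100 - (-1)·-2.200) / (3) = 2.300
  x_3 = (9 - (0.7)·-2.100 - (0.3)·-0.600) / (2) = 5.325
Iteration 2:
  x_1 = (-9 - (2.6)·2.300 - (-2)·5.325) / (7.6) = -0.570
  x_2 = (7 - (1)·-1.558 - (-1)·5.325) / (3) = 4.628
  x_3 = (9 - (0.7)·-1.558 - (0.3)·2.300) / (2) = 4.700
Change: (0.988, 2.328, -0.625) → max |·| = 2.328

2.328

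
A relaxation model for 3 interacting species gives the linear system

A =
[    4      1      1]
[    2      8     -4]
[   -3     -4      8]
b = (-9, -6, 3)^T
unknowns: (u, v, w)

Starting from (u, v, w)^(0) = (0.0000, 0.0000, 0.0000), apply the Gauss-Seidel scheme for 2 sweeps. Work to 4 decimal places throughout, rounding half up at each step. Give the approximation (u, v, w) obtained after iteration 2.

(-2.0625, -0.5156, -0.6562)

Iteration 1:
  u = (-9 - (1)·0.0000 - (1)·0.0000) / (4) = -2.2500
  v = (-6 - (2)·-2.2500 - (-4)·0.0000) / (8) = -0.1875
  w = (3 - (-3)·-2.2500 - (-4)·-0.1875) / (8) = -0.5625
Iteration 2:
  u = (-9 - (1)·-0.1875 - (1)·-0.5625) / (4) = -2.0625
  v = (-6 - (2)·-2.0625 - (-4)·-0.5625) / (8) = -0.5156
  w = (3 - (-3)·-2.0625 - (-4)·-0.5156) / (8) = -0.6562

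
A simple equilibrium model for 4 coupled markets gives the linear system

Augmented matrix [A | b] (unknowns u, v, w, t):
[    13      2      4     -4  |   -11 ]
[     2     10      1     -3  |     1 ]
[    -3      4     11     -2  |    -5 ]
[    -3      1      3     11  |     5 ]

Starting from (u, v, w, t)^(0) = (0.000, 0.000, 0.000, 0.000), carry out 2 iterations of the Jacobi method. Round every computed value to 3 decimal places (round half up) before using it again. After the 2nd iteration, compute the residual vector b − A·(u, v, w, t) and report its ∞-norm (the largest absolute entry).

0.991

Iteration 1:
  u = (-11 - (2)·0.000 - (4)·0.000 - (-4)·0.000) / (13) = -0.846
  v = (1 - (2)·0.000 - (1)·0.000 - (-3)·0.000) / (10) = 0.100
  w = (-5 - (-3)·0.000 - (4)·0.000 - (-2)·0.000) / (11) = -0.455
  t = (5 - (-3)·0.000 - (1)·0.000 - (3)·0.000) / (11) = 0.455
Iteration 2:
  u = (-11 - (2)·0.100 - (4)·-0.455 - (-4)·0.455) / (13) = -0.582
  v = (1 - (2)·-0.846 - (1)·-0.455 - (-3)·0.455) / (10) = 0.451
  w = (-5 - (-3)·-0.846 - (4)·0.100 - (-2)·0.455) / (11) = -0.639
  t = (5 - (-3)·-0.846 - (1)·0.100 - (3)·-0.455) / (11) = 0.339
Residual b − A·x = (-0.424, -0.690, -0.843, 0.991); ∞-norm = 0.991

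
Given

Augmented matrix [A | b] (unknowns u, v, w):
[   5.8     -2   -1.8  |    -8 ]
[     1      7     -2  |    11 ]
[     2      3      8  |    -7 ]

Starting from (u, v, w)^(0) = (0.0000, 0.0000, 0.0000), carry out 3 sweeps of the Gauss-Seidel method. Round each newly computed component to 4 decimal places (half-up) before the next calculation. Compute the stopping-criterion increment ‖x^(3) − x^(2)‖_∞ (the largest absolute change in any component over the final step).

Iteration 1:
  u = (-8 - (-2)·0.0000 - (-1.8)·0.0000) / (5.8) = -1.3793
  v = (11 - (1)·-1.3793 - (-2)·0.0000) / (7) = 1.7685
  w = (-7 - (2)·-1.3793 - (3)·1.7685) / (8) = -1.1934
Iteration 2:
  u = (-8 - (-2)·1.7685 - (-1.8)·-1.1934) / (5.8) = -1.1398
  v = (11 - (1)·-1.1398 - (-2)·-1.1934) / (7) = 1.3933
  w = (-7 - (2)·-1.1398 - (3)·1.3933) / (8) = -1.1125
Iteration 3:
  u = (-8 - (-2)·1.3933 - (-1.8)·-1.1125) / (5.8) = -1.2441
  v = (11 - (1)·-1.2441 - (-2)·-1.1125) / (7) = 1.4313
  w = (-7 - (2)·-1.2441 - (3)·1.4313) / (8) = -1.1007
Change: (-0.1043, 0.0380, 0.0118) → max |·| = 0.1043

0.1043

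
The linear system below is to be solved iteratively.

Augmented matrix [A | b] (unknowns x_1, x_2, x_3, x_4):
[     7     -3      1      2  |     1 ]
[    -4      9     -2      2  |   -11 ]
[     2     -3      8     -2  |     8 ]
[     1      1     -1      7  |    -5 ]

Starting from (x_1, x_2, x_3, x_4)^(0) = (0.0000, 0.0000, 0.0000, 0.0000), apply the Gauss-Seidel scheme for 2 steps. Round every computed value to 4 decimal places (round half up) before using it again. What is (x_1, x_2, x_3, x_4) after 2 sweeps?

(-0.2884, -1.1230, 0.5276, -0.4373)

Iteration 1:
  x_1 = (1 - (-3)·0.0000 - (1)·0.0000 - (2)·0.0000) / (7) = 0.1429
  x_2 = (-11 - (-4)·0.1429 - (-2)·0.0000 - (2)·0.0000) / (9) = -1.1587
  x_3 = (8 - (2)·0.1429 - (-3)·-1.1587 - (-2)·0.0000) / (8) = 0.5298
  x_4 = (-5 - (1)·0.1429 - (1)·-1.1587 - (-1)·0.5298) / (7) = -0.4935
Iteration 2:
  x_1 = (1 - (-3)·-1.1587 - (1)·0.5298 - (2)·-0.4935) / (7) = -0.2884
  x_2 = (-11 - (-4)·-0.2884 - (-2)·0.5298 - (2)·-0.4935) / (9) = -1.1230
  x_3 = (8 - (2)·-0.2884 - (-3)·-1.1230 - (-2)·-0.4935) / (8) = 0.5276
  x_4 = (-5 - (1)·-0.2884 - (1)·-1.1230 - (-1)·0.5276) / (7) = -0.4373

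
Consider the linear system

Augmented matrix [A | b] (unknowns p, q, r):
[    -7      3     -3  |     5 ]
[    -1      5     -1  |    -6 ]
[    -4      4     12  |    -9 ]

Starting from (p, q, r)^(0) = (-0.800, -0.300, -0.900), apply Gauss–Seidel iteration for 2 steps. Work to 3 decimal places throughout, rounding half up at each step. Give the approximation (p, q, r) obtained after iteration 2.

(-1.168, -1.516, -0.634)

Iteration 1:
  p = (5 - (3)·-0.300 - (-3)·-0.900) / (-7) = -0.457
  q = (-6 - (-1)·-0.457 - (-1)·-0.900) / (5) = -1.471
  r = (-9 - (-4)·-0.457 - (4)·-1.471) / (12) = -0.412
Iteration 2:
  p = (5 - (3)·-1.471 - (-3)·-0.412) / (-7) = -1.168
  q = (-6 - (-1)·-1.168 - (-1)·-0.412) / (5) = -1.516
  r = (-9 - (-4)·-1.168 - (4)·-1.516) / (12) = -0.634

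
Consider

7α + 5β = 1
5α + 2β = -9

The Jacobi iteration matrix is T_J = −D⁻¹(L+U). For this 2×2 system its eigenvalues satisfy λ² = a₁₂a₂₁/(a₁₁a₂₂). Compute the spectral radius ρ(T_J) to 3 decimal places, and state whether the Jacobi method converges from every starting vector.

1.336

a₁₂a₂₁/(a₁₁a₂₂) = (5)·(5) / ((7)·(2)) = 1.785714
ρ = √|1.785714| = √1.785714 = 1.336
ρ > 1, so Jacobi diverges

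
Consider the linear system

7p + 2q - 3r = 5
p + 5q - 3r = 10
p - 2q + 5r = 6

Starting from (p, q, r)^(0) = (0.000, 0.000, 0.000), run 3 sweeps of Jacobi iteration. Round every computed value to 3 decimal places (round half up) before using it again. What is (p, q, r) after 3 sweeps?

Iteration 1:
  p = (5 - (2)·0.000 - (-3)·0.000) / (7) = 0.714
  q = (10 - (1)·0.000 - (-3)·0.000) / (5) = 2.000
  r = (6 - (1)·0.000 - (-2)·0.000) / (5) = 1.200
Iteration 2:
  p = (5 - (2)·2.000 - (-3)·1.200) / (7) = 0.657
  q = (10 - (1)·0.714 - (-3)·1.200) / (5) = 2.577
  r = (6 - (1)·0.714 - (-2)·2.000) / (5) = 1.857
Iteration 3:
  p = (5 - (2)·2.577 - (-3)·1.857) / (7) = 0.774
  q = (10 - (1)·0.657 - (-3)·1.857) / (5) = 2.983
  r = (6 - (1)·0.657 - (-2)·2.577) / (5) = 2.099

(0.774, 2.983, 2.099)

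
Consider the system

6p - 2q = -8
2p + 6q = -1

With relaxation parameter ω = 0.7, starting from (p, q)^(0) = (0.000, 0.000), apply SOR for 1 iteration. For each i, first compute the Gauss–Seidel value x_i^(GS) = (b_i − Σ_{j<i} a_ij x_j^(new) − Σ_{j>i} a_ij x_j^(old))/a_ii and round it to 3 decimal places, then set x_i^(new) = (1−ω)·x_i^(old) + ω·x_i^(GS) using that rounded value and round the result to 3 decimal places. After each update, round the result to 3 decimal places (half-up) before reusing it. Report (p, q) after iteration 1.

(-0.933, 0.101)

Iteration 1:
  p: GS value = (-8 - (-2)·0.000) / (6) = -1.333;  p ← (1−ω)·0.000 + ω·-1.333 = -0.933
  q: GS value = (-1 - (2)·-0.933) / (6) = 0.144;  q ← (1−ω)·0.000 + ω·0.144 = 0.101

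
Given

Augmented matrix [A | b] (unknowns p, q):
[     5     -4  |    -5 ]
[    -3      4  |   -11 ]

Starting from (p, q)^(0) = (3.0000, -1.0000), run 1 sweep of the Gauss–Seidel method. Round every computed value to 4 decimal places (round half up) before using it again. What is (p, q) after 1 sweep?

Iteration 1:
  p = (-5 - (-4)·-1.0000) / (5) = -1.8000
  q = (-11 - (-3)·-1.8000) / (4) = -4.1000

(-1.8000, -4.1000)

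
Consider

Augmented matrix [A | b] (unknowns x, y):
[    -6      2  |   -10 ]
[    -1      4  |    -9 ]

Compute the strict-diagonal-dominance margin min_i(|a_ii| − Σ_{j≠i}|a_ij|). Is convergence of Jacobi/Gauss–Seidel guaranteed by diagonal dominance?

3

row 1: |-6| − (2) = 4
row 2: |4| − (1) = 3
minimum over rows = 3 → strictly diagonally dominant (convergence guaranteed)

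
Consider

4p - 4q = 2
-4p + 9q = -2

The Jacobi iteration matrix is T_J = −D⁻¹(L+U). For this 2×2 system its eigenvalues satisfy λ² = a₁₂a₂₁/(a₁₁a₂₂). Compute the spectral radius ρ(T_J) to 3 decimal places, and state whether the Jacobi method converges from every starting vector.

0.667

a₁₂a₂₁/(a₁₁a₂₂) = (-4)·(-4) / ((4)·(9)) = 0.444444
ρ = √|0.444444| = √0.444444 = 0.667
ρ < 1, so Jacobi converges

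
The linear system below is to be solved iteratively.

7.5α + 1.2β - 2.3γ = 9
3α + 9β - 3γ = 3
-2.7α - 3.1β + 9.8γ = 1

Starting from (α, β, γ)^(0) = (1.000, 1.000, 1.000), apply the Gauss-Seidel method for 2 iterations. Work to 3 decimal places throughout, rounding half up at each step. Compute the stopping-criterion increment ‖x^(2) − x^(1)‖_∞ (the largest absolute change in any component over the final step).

0.148

Iteration 1:
  α = (9 - (1.2)·1.000 - (-2.3)·1.000) / (7.5) = 1.347
  β = (3 - (3)·1.347 - (-3)·1.000) / (9) = 0.218
  γ = (1 - (-2.7)·1.347 - (-3.1)·0.218) / (9.8) = 0.542
Iteration 2:
  α = (9 - (1.2)·0.218 - (-2.3)·0.542) / (7.5) = 1.331
  β = (3 - (3)·1.331 - (-3)·0.542) / (9) = 0.070
  γ = (1 - (-2.7)·1.331 - (-3.1)·0.070) / (9.8) = 0.491
Change: (-0.016, -0.148, -0.051) → max |·| = 0.148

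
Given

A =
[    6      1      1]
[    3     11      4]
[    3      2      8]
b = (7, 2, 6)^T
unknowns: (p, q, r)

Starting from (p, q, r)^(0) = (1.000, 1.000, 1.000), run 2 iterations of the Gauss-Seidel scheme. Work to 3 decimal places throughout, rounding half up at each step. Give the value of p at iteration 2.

Iteration 1:
  p = (7 - (1)·1.000 - (1)·1.000) / (6) = 0.833
  q = (2 - (3)·0.833 - (4)·1.000) / (11) = -0.409
  r = (6 - (3)·0.833 - (2)·-0.409) / (8) = 0.540
Iteration 2:
  p = (7 - (1)·-0.409 - (1)·0.540) / (6) = 1.145
  q = (2 - (3)·1.145 - (4)·0.540) / (11) = -0.327
  r = (6 - (3)·1.145 - (2)·-0.327) / (8) = 0.402

1.145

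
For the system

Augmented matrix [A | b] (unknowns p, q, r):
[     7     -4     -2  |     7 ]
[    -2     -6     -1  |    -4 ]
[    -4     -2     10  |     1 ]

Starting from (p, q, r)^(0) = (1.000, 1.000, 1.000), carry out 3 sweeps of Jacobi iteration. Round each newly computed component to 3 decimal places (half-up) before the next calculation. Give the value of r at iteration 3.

0.604

Iteration 1:
  p = (7 - (-4)·1.000 - (-2)·1.000) / (7) = 1.857
  q = (-4 - (-2)·1.000 - (-1)·1.000) / (-6) = 0.167
  r = (1 - (-4)·1.000 - (-2)·1.000) / (10) = 0.700
Iteration 2:
  p = (7 - (-4)·0.167 - (-2)·0.700) / (7) = 1.295
  q = (-4 - (-2)·1.857 - (-1)·0.700) / (-6) = -0.069
  r = (1 - (-4)·1.857 - (-2)·0.167) / (10) = 0.876
Iteration 3:
  p = (7 - (-4)·-0.069 - (-2)·0.876) / (7) = 1.211
  q = (-4 - (-2)·1.295 - (-1)·0.876) / (-6) = 0.089
  r = (1 - (-4)·1.295 - (-2)·-0.069) / (10) = 0.604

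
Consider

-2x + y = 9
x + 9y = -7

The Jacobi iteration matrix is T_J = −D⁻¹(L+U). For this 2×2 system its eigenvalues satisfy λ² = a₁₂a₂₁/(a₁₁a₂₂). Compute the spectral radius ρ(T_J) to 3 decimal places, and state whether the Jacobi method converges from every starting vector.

0.236

a₁₂a₂₁/(a₁₁a₂₂) = (1)·(1) / ((-2)·(9)) = -0.055556
ρ = √|-0.055556| = √0.055556 = 0.236
ρ < 1, so Jacobi converges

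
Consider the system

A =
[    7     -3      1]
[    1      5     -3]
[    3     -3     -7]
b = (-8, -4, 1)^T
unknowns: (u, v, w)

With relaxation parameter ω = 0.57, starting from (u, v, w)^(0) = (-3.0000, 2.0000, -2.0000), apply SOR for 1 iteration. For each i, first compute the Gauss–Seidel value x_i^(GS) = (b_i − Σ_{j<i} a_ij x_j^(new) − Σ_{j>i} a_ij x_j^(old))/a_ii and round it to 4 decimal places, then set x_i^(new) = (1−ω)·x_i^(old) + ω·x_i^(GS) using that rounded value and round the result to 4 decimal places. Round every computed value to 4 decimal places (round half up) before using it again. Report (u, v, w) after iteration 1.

(-1.2900, -0.1329, -1.2241)

Iteration 1:
  u: GS value = (-8 - (-3)·2.0000 - (1)·-2.0000) / (7) = 0.0000;  u ← (1−ω)·-3.0000 + ω·0.0000 = -1.2900
  v: GS value = (-4 - (1)·-1.2900 - (-3)·-2.0000) / (5) = -1.7420;  v ← (1−ω)·2.0000 + ω·-1.7420 = -0.1329
  w: GS value = (1 - (3)·-1.2900 - (-3)·-0.1329) / (-7) = -0.6388;  w ← (1−ω)·-2.0000 + ω·-0.6388 = -1.2241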